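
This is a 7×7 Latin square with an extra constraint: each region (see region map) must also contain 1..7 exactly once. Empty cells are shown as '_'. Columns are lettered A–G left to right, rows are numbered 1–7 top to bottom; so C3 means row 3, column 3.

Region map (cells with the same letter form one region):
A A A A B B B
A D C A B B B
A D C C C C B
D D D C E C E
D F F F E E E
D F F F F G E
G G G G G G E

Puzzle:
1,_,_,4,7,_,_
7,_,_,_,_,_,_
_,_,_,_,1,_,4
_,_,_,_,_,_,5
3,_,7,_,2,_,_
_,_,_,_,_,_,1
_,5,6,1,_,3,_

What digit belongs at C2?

4

G5 = 6: row 5 has {2,3,7}; col 7 has {1,4,5}; region has {1,2,5} → only 6 remains.
E7 = 4: row 7 has {1,3,5,6}; col 5 has {1,2,7}; region has {1,3,5,6} → only 4 remains.
G7 = 7: row 7 has {1,3,4,5,6}; col 7 has {1,4,5,6}; region has {1,2,5,6} → only 7 remains.
E4 = 3: row 4 has {5}; col 5 has {1,2,4,7}; region has {1,2,5,6,7} → only 3 remains.
D5 = 5: row 5 has {2,3,6,7}; col 4 has {1,4}; region has {7} → only 5 remains.
F5 = 4: row 5 has {2,3,5,6,7}; col 6 has {3}; region has {1,2,3,5,6,7} → only 4 remains.
E6 = 6: row 6 has {1}; col 5 has {1,2,3,4,7}; region has {5,7} → only 6 remains.
A7 = 2: row 7 has {1,3,4,5,6,7}; col 1 has {1,3,7}; region has {1,3,4,5,6} → only 2 remains.
E2 = 5: row 2 has {7}; col 5 has {1,2,3,4,6,7}; region has {4,7} → only 5 remains.
B5 = 1: row 5 has {2,3,4,5,6,7}; col 2 has {5}; region has {5,6,7} → only 1 remains.
F6 = 7: row 6 has {1,6}; col 6 has {3,4}; region has {1,2,3,4,5,6} → only 7 remains.
C1 = 5: in row 1, 5 can only go here (every other open cell in that row sees a 5).
A3 = 6: row 3 has {1,4}; col 1 has {1,2,3,7}; region has {1,4,5,7} → only 6 remains.
A4 = 4: row 4 has {3,5}; col 1 has {1,2,3,6,7}; region has {3} → only 4 remains.
A6 = 5: row 6 has {1,6,7}; col 1 has {1,2,3,4,6,7}; region has {3,4} → only 5 remains.
F1 = 6: in row 1, 6 can only go here (every other open cell in that row sees a 6).
F4 = 2: row 4 has {3,4,5}; col 6 has {3,4,6,7}; region has {1} → only 2 remains.
F2 = 1: row 2 has {5,7}; col 6 has {2,3,4,6,7}; region has {4,5,6,7} → only 1 remains.
C3 = 3: row 3 has {1,4,6}; col 3 has {5,6,7}; region has {1,2} → only 3 remains.
D3 = 7: row 3 has {1,3,4,6}; col 4 has {1,4,5}; region has {1,2,3} → only 7 remains.
F3 = 5: row 3 has {1,3,4,6,7}; col 6 has {1,2,3,4,6,7}; region has {1,2,3,7} → only 5 remains.
C4 = 1: row 4 has {2,3,4,5}; col 3 has {3,5,6,7}; region has {3,4,5} → only 1 remains.
D4 = 6: row 4 has {1,2,3,4,5}; col 4 has {1,4,5,7}; region has {1,2,3,5,7} → only 6 remains.
C2 = 4: row 2 has {1,5,7}; col 3 has {1,3,5,6,7}; region has {1,2,3,5,6,7} → only 4 remains.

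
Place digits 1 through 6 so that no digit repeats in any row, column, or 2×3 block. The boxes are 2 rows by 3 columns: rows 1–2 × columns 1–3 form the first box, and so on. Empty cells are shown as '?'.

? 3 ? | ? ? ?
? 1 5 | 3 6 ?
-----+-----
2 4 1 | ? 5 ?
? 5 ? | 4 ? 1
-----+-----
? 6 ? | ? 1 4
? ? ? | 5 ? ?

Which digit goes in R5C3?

R2C1 = 4 (sole candidate).
R2C6 = 2 (sole candidate).
R3C4 = 6 (sole candidate).
R3C6 = 3 (sole candidate).
R4C5 = 2 (sole candidate).
R5C4 = 2 (sole candidate).
R6C2 = 2 (sole candidate).
R6C5 = 3 (sole candidate).
R6C6 = 6 (sole candidate).
R1C1 = 6 (sole candidate).
R1C3 = 2 (sole candidate).
R1C4 = 1 (sole candidate).
R1C5 = 4 (sole candidate).
R1C6 = 5 (sole candidate).
R4C1 = 3 (sole candidate).
R4C3 = 6 (sole candidate).
R5C1 = 5 (sole candidate).
R5C3 = 3: row 5 has {1,2,4,5,6}; col 3 has {1,2,5,6}; box has {2,5,6} → only 3 remains.

3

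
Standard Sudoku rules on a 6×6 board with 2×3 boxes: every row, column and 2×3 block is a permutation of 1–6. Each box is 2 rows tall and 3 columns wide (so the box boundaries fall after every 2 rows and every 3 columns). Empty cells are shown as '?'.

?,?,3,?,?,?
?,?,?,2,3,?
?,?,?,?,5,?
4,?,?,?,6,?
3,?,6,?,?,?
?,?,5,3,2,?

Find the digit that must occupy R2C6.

R4C4 = 1: row 4 has {4,6}; col 4 has {2,3}; box has {5,6} → only 1 remains.
R6C1 = 1: row 6 has {2,3,5}; col 1 has {3,4}; box has {3,5,6} → only 1 remains.
R6C2 = 4: row 6 has {1,2,3,5}; col 2 has {}; box has {1,3,5,6} → only 4 remains.
R6C6 = 6: row 6 has {1,2,3,4,5}; col 6 has {}; box has {2,3} → only 6 remains.
R3C4 = 4: row 3 has {5}; col 4 has {1,2,3}; box has {1,5,6} → only 4 remains.
R4C3 = 2: row 4 has {1,4,6}; col 3 has {3,5,6}; box has {4} → only 2 remains.
R4C6 = 3: row 4 has {1,2,4,6}; col 6 has {6}; box has {1,4,5,6} → only 3 remains.
R5C2 = 2: row 5 has {3,6}; col 2 has {4}; box has {1,3,4,5,6} → only 2 remains.
R5C4 = 5: row 5 has {2,3,6}; col 4 has {1,2,3,4}; box has {2,3,6} → only 5 remains.
R1C4 = 6: row 1 has {3}; col 4 has {1,2,3,4,5}; box has {2,3} → only 6 remains.
R3C1 = 6: row 3 has {4,5}; col 1 has {1,3,4}; box has {2,4} → only 6 remains.
R3C3 = 1: row 3 has {4,5,6}; col 3 has {2,3,5,6}; box has {2,4,6} → only 1 remains.
R3C6 = 2: row 3 has {1,4,5,6}; col 6 has {3,6}; box has {1,3,4,5,6} → only 2 remains.
R4C2 = 5: row 4 has {1,2,3,4,6}; col 2 has {2,4}; box has {1,2,4,6} → only 5 remains.
R1C2 = 1: row 1 has {3,6}; col 2 has {2,4,5}; box has {3} → only 1 remains.
R1C5 = 4: row 1 has {1,3,6}; col 5 has {2,3,5,6}; box has {2,3,6} → only 4 remains.
R1C6 = 5: row 1 has {1,3,4,6}; col 6 has {2,3,6}; box has {2,3,4,6} → only 5 remains.
R2C1 = 5: row 2 has {2,3}; col 1 has {1,3,4,6}; box has {1,3} → only 5 remains.
R2C2 = 6: row 2 has {2,3,5}; col 2 has {1,2,4,5}; box has {1,3,5} → only 6 remains.
R2C3 = 4: row 2 has {2,3,5,6}; col 3 has {1,2,3,5,6}; box has {1,3,5,6} → only 4 remains.
R2C6 = 1: row 2 has {2,3,4,5,6}; col 6 has {2,3,5,6}; box has {2,3,4,5,6} → only 1 remains.

1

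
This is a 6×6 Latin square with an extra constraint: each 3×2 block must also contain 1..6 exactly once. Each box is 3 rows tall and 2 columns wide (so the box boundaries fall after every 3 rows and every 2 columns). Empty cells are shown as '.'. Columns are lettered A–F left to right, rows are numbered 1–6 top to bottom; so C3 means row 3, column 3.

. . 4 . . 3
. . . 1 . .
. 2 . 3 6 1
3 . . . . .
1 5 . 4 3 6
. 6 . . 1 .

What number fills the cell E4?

2

B1 = 1 (sole candidate).
C3 = 5 (sole candidate).
B4 = 4 (sole candidate).
C5 = 2 (sole candidate).
A6 = 2 (sole candidate).
C6 = 3 (sole candidate).
D6 = 5 (sole candidate).
F6 = 4 (sole candidate).
B2 = 3 (sole candidate).
C2 = 6 (sole candidate).
A3 = 4 (sole candidate).
C4 = 1 (sole candidate).
D4 = 6 (sole candidate).
D1 = 2 (sole candidate).
E1 = 5 (sole candidate).
A2 = 5 (sole candidate).
F2 = 2 (sole candidate).
E4 = 2: row 4 has {1,3,4,6}; col 5 has {1,3,5,6}; box has {1,3,4,6} → only 2 remains.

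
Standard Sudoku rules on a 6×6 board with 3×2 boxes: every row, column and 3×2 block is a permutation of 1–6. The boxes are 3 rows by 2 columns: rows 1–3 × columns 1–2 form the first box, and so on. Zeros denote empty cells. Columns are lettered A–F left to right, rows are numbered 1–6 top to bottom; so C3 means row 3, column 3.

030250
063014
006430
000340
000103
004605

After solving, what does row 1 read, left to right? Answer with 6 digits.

C1 = 1: row 1 has {2,3,5}; col 3 has {3,4,6}; box has {2,3,4,6} → only 1 remains.
F1 = 6: row 1 has {1,2,3,5}; col 6 has {3,4,5}; box has {1,3,4,5} → only 6 remains.
D2 = 5: row 2 has {1,3,4,6}; col 4 has {1,2,3,4,6}; box has {1,2,3,4,6} → only 5 remains.
F3 = 2: row 3 has {3,4,6}; col 6 has {3,4,5,6}; box has {1,3,4,5,6} → only 2 remains.
F4 = 1: row 4 has {3,4}; col 6 has {2,3,4,5,6}; box has {3,4,5} → only 1 remains.
E6 = 2: row 6 has {4,5,6}; col 5 has {1,3,4,5}; box has {1,3,4,5} → only 2 remains.
A1 = 4: row 1 has {1,2,3,5,6}; col 1 has {}; box has {3,6} → only 4 remains.

431256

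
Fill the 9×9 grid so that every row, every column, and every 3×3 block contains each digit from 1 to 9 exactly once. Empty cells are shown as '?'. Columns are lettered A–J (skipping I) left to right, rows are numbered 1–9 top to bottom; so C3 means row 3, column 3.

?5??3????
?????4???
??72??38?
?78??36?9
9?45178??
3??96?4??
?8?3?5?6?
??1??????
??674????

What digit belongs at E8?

8

D4 = 4 (sole candidate).
E4 = 2 (sole candidate).
F6 = 8 (sole candidate).
E7 = 9 (sole candidate).
E8 = 8: row 8 has {1}; col 5 has {1,2,3,4,6,9}; box has {3,4,5,7,9} → only 8 remains.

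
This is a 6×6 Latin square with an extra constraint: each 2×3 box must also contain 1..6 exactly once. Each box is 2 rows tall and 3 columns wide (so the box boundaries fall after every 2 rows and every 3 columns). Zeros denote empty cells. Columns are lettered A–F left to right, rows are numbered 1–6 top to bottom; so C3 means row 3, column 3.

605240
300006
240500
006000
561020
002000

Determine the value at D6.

6

B1 = 1: row 1 has {2,4,5,6}; col 2 has {4,6}; box has {3,5,6} → only 1 remains.
F1 = 3: row 1 has {1,2,4,5,6}; col 6 has {6}; box has {2,4,6} → only 3 remains.
B2 = 2: row 2 has {3,6}; col 2 has {1,4,6}; box has {1,3,5,6} → only 2 remains.
C2 = 4: row 2 has {2,3,6}; col 3 has {1,2,5,6}; box has {1,2,3,5,6} → only 4 remains.
D2 = 1: row 2 has {2,3,4,6}; col 4 has {2,5}; box has {2,3,4,6} → only 1 remains.
E2 = 5: row 2 has {1,2,3,4,6}; col 5 has {2,4}; box has {1,2,3,4,6} → only 5 remains.
C3 = 3: row 3 has {2,4,5}; col 3 has {1,2,4,5,6}; box has {2,4,6} → only 3 remains.
F3 = 1: row 3 has {2,3,4,5}; col 6 has {3,6}; box has {5} → only 1 remains.
A4 = 1: row 4 has {6}; col 1 has {2,3,5,6}; box has {2,3,4,6} → only 1 remains.
B4 = 5: row 4 has {1,6}; col 2 has {1,2,4,6}; box has {1,2,3,4,6} → only 5 remains.
E4 = 3: row 4 has {1,5,6}; col 5 has {2,4,5}; box has {1,5} → only 3 remains.
F5 = 4: row 5 has {1,2,5,6}; col 6 has {1,3,6}; box has {2} → only 4 remains.
A6 = 4: row 6 has {2}; col 1 has {1,2,3,5,6}; box has {1,2,5,6} → only 4 remains.
B6 = 3: row 6 has {2,4}; col 2 has {1,2,4,5,6}; box has {1,2,4,5,6} → only 3 remains.
D6 = 6: row 6 has {2,3,4}; col 4 has {1,2,5}; box has {2,4} → only 6 remains.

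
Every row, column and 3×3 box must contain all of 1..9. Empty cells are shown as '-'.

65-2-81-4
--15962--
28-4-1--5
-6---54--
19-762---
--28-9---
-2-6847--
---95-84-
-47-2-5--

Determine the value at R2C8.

8

R5C7 = 3: row 5 has {1,2,6,7,9}; col 7 has {1,2,4,5,7,8}; box has {4} → only 3 remains.
R5C9 = 8: row 5 has {1,2,3,6,7,9}; col 9 has {4,5}; box has {3,4} → only 8 remains.
R6C7 = 6: row 6 has {2,8,9}; col 7 has {1,2,3,4,5,7,8}; box has {3,4,8} → only 6 remains.
R8C1 = 3: row 8 has {4,5,8,9}; col 1 has {1,2,6}; box has {2,4,7} → only 3 remains.
R8C2 = 1: row 8 has {3,4,5,8,9}; col 2 has {2,4,5,6,8,9}; box has {2,3,4,7} → only 1 remains.
R8C3 = 6: row 8 has {1,3,4,5,8,9}; col 3 has {1,2,7}; box has {1,2,3,4,7} → only 6 remains.
R8C6 = 7: row 8 has {1,3,4,5,6,8,9}; col 6 has {1,2,4,5,6,8,9}; box has {2,4,5,6,8,9} → only 7 remains.
R8C9 = 2: row 8 has {1,3,4,5,6,7,8,9}; col 9 has {4,5,8}; box has {4,5,7,8} → only 2 remains.
R9C6 = 3: row 9 has {2,4,5,7}; col 6 has {1,2,4,5,6,7,8,9}; box has {2,4,5,6,7,8,9} → only 3 remains.
R3C7 = 9: row 3 has {1,2,4,5,8}; col 7 has {1,2,3,4,5,6,7,8}; box has {1,2,4,5} → only 9 remains.
R5C8 = 5: row 5 has {1,2,3,6,7,8,9}; col 8 has {4}; box has {3,4,6,8} → only 5 remains.
R9C4 = 1: row 9 has {2,3,4,5,7}; col 4 has {2,4,5,6,7,8,9}; box has {2,3,4,5,6,7,8,9} → only 1 remains.
R3C3 = 3: row 3 has {1,2,4,5,8,9}; col 3 has {1,2,6,7}; box has {1,2,5,6,8} → only 3 remains.
R3C5 = 7: row 3 has {1,2,3,4,5,8,9}; col 5 has {2,5,6,8,9}; box has {1,2,4,5,6,8,9} → only 7 remains.
R3C8 = 6: row 3 has {1,2,3,4,5,7,8,9}; col 8 has {4,5}; box has {1,2,4,5,9} → only 6 remains.
R4C3 = 8: row 4 has {4,5,6}; col 3 has {1,2,3,6,7}; box has {1,2,6,9} → only 8 remains.
R4C4 = 3: row 4 has {4,5,6,8}; col 4 has {1,2,4,5,6,7,8,9}; box has {2,5,6,7,8,9} → only 3 remains.
R4C5 = 1: row 4 has {3,4,5,6,8}; col 5 has {2,5,6,7,8,9}; box has {2,3,5,6,7,8,9} → only 1 remains.
R5C3 = 4: row 5 has {1,2,3,5,6,7,8,9}; col 3 has {1,2,3,6,7,8}; box has {1,2,6,8,9} → only 4 remains.
R6C5 = 4: row 6 has {2,6,8,9}; col 5 has {1,2,5,6,7,8,9}; box has {1,2,3,5,6,7,8,9} → only 4 remains.
R9C8 = 9: row 9 has {1,2,3,4,5,7}; col 8 has {4,5,6}; box has {2,4,5,7,8} → only 9 remains.
R9C9 = 6: row 9 has {1,2,3,4,5,7,9}; col 9 has {2,4,5,8}; box has {2,4,5,7,8,9} → only 6 remains.
R1C3 = 9: row 1 has {1,2,4,5,6,8}; col 3 has {1,2,3,4,6,7,8}; box has {1,2,3,5,6,8} → only 9 remains.
R1C5 = 3: row 1 has {1,2,4,5,6,8,9}; col 5 has {1,2,4,5,6,7,8,9}; box has {1,2,4,5,6,7,8,9} → only 3 remains.
R1C8 = 7: row 1 has {1,2,3,4,5,6,8,9}; col 8 has {4,5,6,9}; box has {1,2,4,5,6,9} → only 7 remains.
R2C2 = 7: row 2 has {1,2,5,6,9}; col 2 has {1,2,4,5,6,8,9}; box has {1,2,3,5,6,8,9} → only 7 remains.
R2C9 = 3: row 2 has {1,2,5,6,7,9}; col 9 has {2,4,5,6,8}; box has {1,2,4,5,6,7,9} → only 3 remains.
R4C1 = 7: row 4 has {1,3,4,5,6,8}; col 1 has {1,2,3,6}; box has {1,2,4,6,8,9} → only 7 remains.
R4C8 = 2: row 4 has {1,3,4,5,6,7,8}; col 8 has {4,5,6,7,9}; box has {3,4,5,6,8} → only 2 remains.
R4C9 = 9: row 4 has {1,2,3,4,5,6,7,8}; col 9 has {2,3,4,5,6,8}; box has {2,3,4,5,6,8} → only 9 remains.
R6C1 = 5: row 6 has {2,4,6,8,9}; col 1 has {1,2,3,6,7}; box has {1,2,4,6,7,8,9} → only 5 remains.
R6C2 = 3: row 6 has {2,4,5,6,8,9}; col 2 has {1,2,4,5,6,7,8,9}; box has {1,2,4,5,6,7,8,9} → only 3 remains.
R6C8 = 1: row 6 has {2,3,4,5,6,8,9}; col 8 has {2,4,5,6,7,9}; box has {2,3,4,5,6,8,9} → only 1 remains.
R6C9 = 7: row 6 has {1,2,3,4,5,6,8,9}; col 9 has {2,3,4,5,6,8,9}; box has {1,2,3,4,5,6,8,9} → only 7 remains.
R7C1 = 9: row 7 has {2,4,6,7,8}; col 1 has {1,2,3,5,6,7}; box has {1,2,3,4,6,7} → only 9 remains.
R7C3 = 5: row 7 has {2,4,6,7,8,9}; col 3 has {1,2,3,4,6,7,8,9}; box has {1,2,3,4,6,7,9} → only 5 remains.
R7C8 = 3: row 7 has {2,4,5,6,7,8,9}; col 8 has {1,2,4,5,6,7,9}; box has {2,4,5,6,7,8,9} → only 3 remains.
R7C9 = 1: row 7 has {2,3,4,5,6,7,8,9}; col 9 has {2,3,4,5,6,7,8,9}; box has {2,3,4,5,6,7,8,9} → only 1 remains.
R9C1 = 8: row 9 has {1,2,3,4,5,6,7,9}; col 1 has {1,2,3,5,6,7,9}; box has {1,2,3,4,5,6,7,9} → only 8 remains.
R2C1 = 4: row 2 has {1,2,3,5,6,7,9}; col 1 has {1,2,3,5,6,7,8,9}; box has {1,2,3,5,6,7,8,9} → only 4 remains.
R2C8 = 8: row 2 has {1,2,3,4,5,6,7,9}; col 8 has {1,2,3,4,5,6,7,9}; box has {1,2,3,4,5,6,7,9} → only 8 remains.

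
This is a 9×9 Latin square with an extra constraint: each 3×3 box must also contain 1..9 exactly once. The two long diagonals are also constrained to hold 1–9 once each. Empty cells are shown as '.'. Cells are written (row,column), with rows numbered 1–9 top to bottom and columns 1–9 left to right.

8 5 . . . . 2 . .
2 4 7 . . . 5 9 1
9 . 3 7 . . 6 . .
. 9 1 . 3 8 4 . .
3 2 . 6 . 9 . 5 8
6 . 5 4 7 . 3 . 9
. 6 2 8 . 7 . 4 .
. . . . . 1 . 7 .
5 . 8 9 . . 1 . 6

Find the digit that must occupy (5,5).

1

(1,3) = 6: row 1 has {2,5,8}; col 3 has {1,2,3,5,7,8}; box has {2,3,4,5,7,8,9} → only 6 remains.
(1,8) = 3: row 1 has {2,5,6,8}; col 8 has {4,5,7,9}; box has {1,2,5,6,9} → only 3 remains.
(1,9) = 7: row 1 has {2,3,5,6,8}; col 9 has {1,6,8,9}; box has {1,2,3,5,6,9}; anti-diagonal has {2,4,5,6,8,9} → only 7 remains.
(2,4) = 3: row 2 has {1,2,4,5,7,9}; col 4 has {4,6,7,8,9}; box has {7} → only 3 remains.
(2,6) = 6: row 2 has {1,2,3,4,5,7,9}; col 6 has {1,7,8,9}; box has {3,7} → only 6 remains.
(3,2) = 1: row 3 has {3,6,7,9}; col 2 has {2,4,5,6,9}; box has {2,3,4,5,6,7,8,9} → only 1 remains.
(3,8) = 8: row 3 has {1,3,6,7,9}; col 8 has {3,4,5,7,9}; box has {1,2,3,5,6,7,9} → only 8 remains.
(3,9) = 4: row 3 has {1,3,6,7,8,9}; col 9 has {1,6,7,8,9}; box has {1,2,3,5,6,7,8,9} → only 4 remains.
(4,1) = 7: row 4 has {1,3,4,8,9}; col 1 has {2,3,5,6,8,9}; box has {1,2,3,5,6,9} → only 7 remains.
(4,9) = 2: row 4 has {1,3,4,7,8,9}; col 9 has {1,4,6,7,8,9}; box has {3,4,5,8,9} → only 2 remains.
(5,3) = 4: row 5 has {2,3,5,6,8,9}; col 3 has {1,2,3,5,6,7,8}; box has {1,2,3,5,6,7,9} → only 4 remains.
(5,5) = 1: row 5 has {2,3,4,5,6,8,9}; col 5 has {3,7}; box has {3,4,6,7,8,9}; main diagonal has {3,4,6,7,8}; anti-diagonal has {2,4,5,6,7,8,9} → only 1 remains.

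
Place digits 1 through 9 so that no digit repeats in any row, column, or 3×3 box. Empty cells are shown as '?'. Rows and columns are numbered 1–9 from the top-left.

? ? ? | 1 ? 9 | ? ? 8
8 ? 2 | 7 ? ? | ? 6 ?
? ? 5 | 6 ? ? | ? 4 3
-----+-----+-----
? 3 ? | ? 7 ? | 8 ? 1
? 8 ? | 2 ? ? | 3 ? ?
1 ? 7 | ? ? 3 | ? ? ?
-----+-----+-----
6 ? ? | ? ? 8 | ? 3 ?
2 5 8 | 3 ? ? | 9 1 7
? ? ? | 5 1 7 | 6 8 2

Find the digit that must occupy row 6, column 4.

8

row 3, column 6 = 2 (sole candidate).
row 3, column 5 = 8 (sole candidate).
row 2, column 5 = 3 (hidden single in row 2).
row 4, column 8 = 2 (hidden single in row 4).
row 1, column 7 = 2 (hidden single in row 1).
row 5, column 6 = 1 (hidden single in row 5).
row 5, column 8 = 7 (hidden single in row 5).
row 1, column 8 = 5 (sole candidate).
row 2, column 7 = 1 (sole candidate).
row 2, column 9 = 9 (sole candidate).
row 3, column 7 = 7 (sole candidate).
row 6, column 8 = 9 (sole candidate).
row 1, column 5 = 4 (sole candidate).
row 2, column 2 = 4 (sole candidate).
row 2, column 6 = 5 (sole candidate).
row 3, column 1 = 9 (sole candidate).
row 3, column 2 = 1 (sole candidate).
row 8, column 5 = 6 (sole candidate).
row 8, column 6 = 4 (sole candidate).
row 9, column 2 = 9 (sole candidate).
row 4, column 6 = 6 (sole candidate).
row 6, column 5 = 5 (sole candidate).
row 6, column 7 = 4 (sole candidate).
row 6, column 9 = 6 (sole candidate).
row 7, column 2 = 7 (sole candidate).
row 7, column 4 = 9 (sole candidate).
row 7, column 5 = 2 (sole candidate).
row 7, column 7 = 5 (sole candidate).
row 7, column 9 = 4 (sole candidate).
row 1, column 2 = 6 (sole candidate).
row 1, column 3 = 3 (sole candidate).
row 4, column 4 = 4 (sole candidate).
row 5, column 5 = 9 (sole candidate).
row 5, column 9 = 5 (sole candidate).
row 6, column 2 = 2 (sole candidate).
row 6, column 4 = 8: row 6 has {1,2,3,4,5,6,7,9}; col 4 has {1,2,3,4,5,6,7,9}; box has {1,2,3,4,5,6,7,9} → only 8 remains.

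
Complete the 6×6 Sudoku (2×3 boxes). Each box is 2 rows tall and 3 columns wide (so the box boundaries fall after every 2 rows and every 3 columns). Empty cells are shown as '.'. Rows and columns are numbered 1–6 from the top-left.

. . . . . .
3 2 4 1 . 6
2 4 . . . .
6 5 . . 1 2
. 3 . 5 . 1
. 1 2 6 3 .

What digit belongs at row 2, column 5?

row 1, column 2 = 6: row 1 has {}; col 2 has {1,2,3,4,5}; box has {2,3,4} → only 6 remains.
row 2, column 5 = 5: row 2 has {1,2,3,4,6}; col 5 has {1,3}; box has {1,6} → only 5 remains.

5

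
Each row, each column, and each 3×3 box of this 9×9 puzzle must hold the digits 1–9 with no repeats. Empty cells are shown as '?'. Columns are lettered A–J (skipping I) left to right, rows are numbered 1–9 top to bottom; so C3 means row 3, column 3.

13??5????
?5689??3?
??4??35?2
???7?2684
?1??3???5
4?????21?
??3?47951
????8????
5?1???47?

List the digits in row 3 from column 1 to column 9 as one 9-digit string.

J2 = 7 (sole candidate).
B4 = 9 (sole candidate).
C4 = 5 (sole candidate).
E4 = 1 (sole candidate).
G5 = 7 (sole candidate).
H5 = 9 (sole candidate).
E6 = 6 (sole candidate).
J6 = 3 (sole candidate).
G8 = 3 (sole candidate).
J8 = 6 (sole candidate).
E9 = 2 (sole candidate).
J9 = 8 (sole candidate).
G1 = 8 (sole candidate).
J1 = 9 (sole candidate).
A2 = 2 (sole candidate).
G2 = 1 (sole candidate).
E3 = 7: row 3 has {2,3,4,5}; col 5 has {1,2,3,4,5,6,8,9}; box has {3,5,8,9} → only 7 remains.
H3 = 6: row 3 has {2,3,4,5,7}; col 8 has {1,3,5,7,8,9}; box has {1,2,3,5,7,8,9} → only 6 remains.
A4 = 3 (sole candidate).
D5 = 4 (sole candidate).
F5 = 8 (sole candidate).
D7 = 6 (sole candidate).
H8 = 2 (sole candidate).
B9 = 6 (sole candidate).
F9 = 9 (sole candidate).
C1 = 7 (sole candidate).
D1 = 2 (sole candidate).
H1 = 4 (sole candidate).
F2 = 4 (sole candidate).
B3 = 8: row 3 has {2,3,4,5,6,7}; col 2 has {1,3,5,6,9}; box has {1,2,3,4,5,6,7} → only 8 remains.
D3 = 1: row 3 has {2,3,4,5,6,7,8}; col 4 has {2,4,6,7,8}; box has {2,3,4,5,7,8,9} → only 1 remains.
A5 = 6 (sole candidate).
C5 = 2 (sole candidate).
B6 = 7 (sole candidate).
C6 = 8 (sole candidate).
F6 = 5 (sole candidate).
A7 = 8 (sole candidate).
B7 = 2 (sole candidate).
B8 = 4 (sole candidate).
C8 = 9 (sole candidate).
D8 = 5 (sole candidate).
F8 = 1 (sole candidate).
D9 = 3 (sole candidate).
F1 = 6 (sole candidate).
A3 = 9: row 3 has {1,2,3,4,5,6,7,8}; col 1 has {1,2,3,4,5,6,8}; box has {1,2,3,4,5,6,7,8} → only 9 remains.

984173562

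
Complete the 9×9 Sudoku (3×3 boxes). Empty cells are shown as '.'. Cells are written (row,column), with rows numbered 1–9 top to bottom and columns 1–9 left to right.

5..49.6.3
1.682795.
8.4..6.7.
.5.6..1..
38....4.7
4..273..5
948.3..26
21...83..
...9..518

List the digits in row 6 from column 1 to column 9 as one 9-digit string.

461273895

(1,6) = 1: row 1 has {3,4,5,6,9}; col 6 has {3,6,7,8}; box has {2,4,6,7,8,9} → only 1 remains.
(1,8) = 8: row 1 has {1,3,4,5,6,9}; col 8 has {1,2,5,7}; box has {3,5,6,7,9} → only 8 remains.
(2,2) = 3: row 2 has {1,2,5,6,7,8,9}; col 2 has {1,4,5,8}; box has {1,4,5,6,8} → only 3 remains.
(2,9) = 4: row 2 has {1,2,3,5,6,7,8,9}; col 9 has {3,5,6,7,8}; box has {3,5,6,7,8,9} → only 4 remains.
(3,5) = 5: row 3 has {4,6,7,8}; col 5 has {2,3,7,9}; box has {1,2,4,6,7,8,9} → only 5 remains.
(3,7) = 2: row 3 has {4,5,6,7,8}; col 7 has {1,3,4,5,6,9}; box has {3,4,5,6,7,8,9} → only 2 remains.
(3,9) = 1: row 3 has {2,4,5,6,7,8}; col 9 has {3,4,5,6,7,8}; box has {2,3,4,5,6,7,8,9} → only 1 remains.
(4,1) = 7: row 4 has {1,5,6}; col 1 has {1,2,3,4,5,8,9}; box has {3,4,5,8} → only 7 remains.
(5,5) = 1: row 5 has {3,4,7,8}; col 5 has {2,3,5,7,9}; box has {2,3,6,7} → only 1 remains.
(6,7) = 8: row 6 has {2,3,4,5,7}; col 7 has {1,2,3,4,5,6,9}; box has {1,4,5,7} → only 8 remains.
(7,6) = 5: row 7 has {2,3,4,6,8,9}; col 6 has {1,3,6,7,8}; box has {3,8,9} → only 5 remains.
(7,7) = 7: row 7 has {2,3,4,5,6,8,9}; col 7 has {1,2,3,4,5,6,8,9}; box has {1,2,3,5,6,8} → only 7 remains.
(8,4) = 7: row 8 has {1,2,3,8}; col 4 has {2,4,6,8,9}; box has {3,5,8,9} → only 7 remains.
(8,9) = 9: row 8 has {1,2,3,7,8}; col 9 has {1,3,4,5,6,7,8}; box has {1,2,3,5,6,7,8} → only 9 remains.
(9,1) = 6: row 9 has {1,5,8,9}; col 1 has {1,2,3,4,5,7,8,9}; box has {1,2,4,8,9} → only 6 remains.
(9,2) = 7: row 9 has {1,5,6,8,9}; col 2 has {1,3,4,5,8}; box has {1,2,4,6,8,9} → only 7 remains.
(9,3) = 3: row 9 has {1,5,6,7,8,9}; col 3 has {4,6,8}; box has {1,2,4,6,7,8,9} → only 3 remains.
(9,5) = 4: row 9 has {1,3,5,6,7,8,9}; col 5 has {1,2,3,5,7,9}; box has {3,5,7,8,9} → only 4 remains.
(9,6) = 2: row 9 has {1,3,4,5,6,7,8,9}; col 6 has {1,3,5,6,7,8}; box has {3,4,5,7,8,9} → only 2 remains.
(1,2) = 2: row 1 has {1,3,4,5,6,8,9}; col 2 has {1,3,4,5,7,8}; box has {1,3,4,5,6,8} → only 2 remains.
(1,3) = 7: row 1 has {1,2,3,4,5,6,8,9}; col 3 has {3,4,6,8}; box has {1,2,3,4,5,6,8} → only 7 remains.
(3,2) = 9: row 3 has {1,2,4,5,6,7,8}; col 2 has {1,2,3,4,5,7,8}; box has {1,2,3,4,5,6,7,8} → only 9 remains.
(3,4) = 3: row 3 has {1,2,4,5,6,7,8,9}; col 4 has {2,4,6,7,8,9}; box has {1,2,4,5,6,7,8,9} → only 3 remains.
(4,5) = 8: row 4 has {1,5,6,7}; col 5 has {1,2,3,4,5,7,9}; box has {1,2,3,6,7} → only 8 remains.
(4,9) = 2: row 4 has {1,5,6,7,8}; col 9 has {1,3,4,5,6,7,8,9}; box has {1,4,5,7,8} → only 2 remains.
(5,4) = 5: row 5 has {1,3,4,7,8}; col 4 has {2,3,4,6,7,8,9}; box has {1,2,3,6,7,8} → only 5 remains.
(5,6) = 9: row 5 has {1,3,4,5,7,8}; col 6 has {1,2,3,5,6,7,8}; box has {1,2,3,5,6,7,8} → only 9 remains.
(5,8) = 6: row 5 has {1,3,4,5,7,8,9}; col 8 has {1,2,5,7,8}; box has {1,2,4,5,7,8} → only 6 remains.
(6,2) = 6: row 6 has {2,3,4,5,7,8}; col 2 has {1,2,3,4,5,7,8,9}; box has {3,4,5,7,8} → only 6 remains.
(6,8) = 9: row 6 has {2,3,4,5,6,7,8}; col 8 has {1,2,5,6,7,8}; box has {1,2,4,5,6,7,8} → only 9 remains.
(7,4) = 1: row 7 has {2,3,4,5,6,7,8,9}; col 4 has {2,3,4,5,6,7,8,9}; box has {2,3,4,5,7,8,9} → only 1 remains.
(8,3) = 5: row 8 has {1,2,3,7,8,9}; col 3 has {3,4,6,7,8}; box has {1,2,3,4,6,7,8,9} → only 5 remains.
(8,5) = 6: row 8 has {1,2,3,5,7,8,9}; col 5 has {1,2,3,4,5,7,8,9}; box has {1,2,3,4,5,7,8,9} → only 6 remains.
(8,8) = 4: row 8 has {1,2,3,5,6,7,8,9}; col 8 has {1,2,5,6,7,8,9}; box has {1,2,3,5,6,7,8,9} → only 4 remains.
(4,3) = 9: row 4 has {1,2,5,6,7,8}; col 3 has {3,4,5,6,7,8}; box has {3,4,5,6,7,8} → only 9 remains.
(4,6) = 4: row 4 has {1,2,5,6,7,8,9}; col 6 has {1,2,3,5,6,7,8,9}; box has {1,2,3,5,6,7,8,9} → only 4 remains.
(4,8) = 3: row 4 has {1,2,4,5,6,7,8,9}; col 8 has {1,2,4,5,6,7,8,9}; box has {1,2,4,5,6,7,8,9} → only 3 remains.
(5,3) = 2: row 5 has {1,3,4,5,6,7,8,9}; col 3 has {3,4,5,6,7,8,9}; box has {3,4,5,6,7,8,9} → only 2 remains.
(6,3) = 1: row 6 has {2,3,4,5,6,7,8,9}; col 3 has {2,3,4,5,6,7,8,9}; box has {2,3,4,5,6,7,8,9} → only 1 remains.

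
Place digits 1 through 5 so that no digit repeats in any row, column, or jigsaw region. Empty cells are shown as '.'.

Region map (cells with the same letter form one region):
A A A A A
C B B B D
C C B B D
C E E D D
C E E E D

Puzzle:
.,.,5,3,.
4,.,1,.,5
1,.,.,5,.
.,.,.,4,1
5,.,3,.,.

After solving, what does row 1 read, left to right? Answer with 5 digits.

r1c1 = 2: row 1 has {3,5}; col 1 has {1,4,5}; region has {3,5} → only 2 remains.
r1c5 = 4: row 1 has {2,3,5}; col 5 has {1,5}; region has {2,3,5} → only 4 remains.
r2c4 = 2: row 2 has {1,4,5}; col 4 has {3,4,5}; region has {1,5} → only 2 remains.
r3c3 = 4: row 3 has {1,5}; col 3 has {1,3,5}; region has {1,2,5} → only 4 remains.
r4c1 = 3: row 4 has {1,4}; col 1 has {1,2,4,5}; region has {1,4,5} → only 3 remains.
r4c3 = 2: row 4 has {1,3,4}; col 3 has {1,3,4,5}; region has {3} → only 2 remains.
r5c4 = 1: row 5 has {3,5}; col 4 has {2,3,4,5}; region has {2,3} → only 1 remains.
r5c5 = 2: row 5 has {1,3,5}; col 5 has {1,4,5}; region has {1,4,5} → only 2 remains.
r1c2 = 1: row 1 has {2,3,4,5}; col 2 has {}; region has {2,3,4,5} → only 1 remains.

21534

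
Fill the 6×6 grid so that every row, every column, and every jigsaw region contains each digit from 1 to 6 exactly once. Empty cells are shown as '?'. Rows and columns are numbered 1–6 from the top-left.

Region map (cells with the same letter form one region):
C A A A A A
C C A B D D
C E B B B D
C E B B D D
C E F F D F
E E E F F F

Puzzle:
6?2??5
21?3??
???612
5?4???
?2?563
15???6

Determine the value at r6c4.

4

r2c3 = 6: row 2 has {1,2,3}; col 3 has {2,4}; region has {2,5} → only 6 remains.
r2c6 = 4: row 2 has {1,2,3,6}; col 6 has {2,3,5,6}; region has {2,6} → only 4 remains.
r3c3 = 5: row 3 has {1,2,6}; col 3 has {2,4,6}; region has {1,3,4,6} → only 5 remains.
r4c4 = 2: row 4 has {4,5}; col 4 has {3,5,6}; region has {1,3,4,5,6} → only 2 remains.
r4c5 = 3: row 4 has {2,4,5}; col 5 has {1,6}; region has {2,4,6} → only 3 remains.
r4c6 = 1: row 4 has {2,3,4,5}; col 6 has {2,3,4,5,6}; region has {2,3,4,6} → only 1 remains.
r5c1 = 4: row 5 has {2,3,5,6}; col 1 has {1,2,5,6}; region has {1,2,5,6} → only 4 remains.
r5c3 = 1: row 5 has {2,3,4,5,6}; col 3 has {2,4,5,6}; region has {3,5,6} → only 1 remains.
r6c3 = 3: row 6 has {1,5,6}; col 3 has {1,2,4,5,6}; region has {1,2,5} → only 3 remains.
r6c4 = 4: row 6 has {1,3,5,6}; col 4 has {2,3,5,6}; region has {1,3,5,6} → only 4 remains.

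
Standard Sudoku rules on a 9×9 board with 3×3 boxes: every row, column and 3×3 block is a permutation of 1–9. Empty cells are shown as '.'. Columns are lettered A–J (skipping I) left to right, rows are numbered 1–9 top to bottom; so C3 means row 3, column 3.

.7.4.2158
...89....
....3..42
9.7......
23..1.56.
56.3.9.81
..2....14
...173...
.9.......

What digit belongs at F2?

1

E1 = 6 (sole candidate).
J4 = 3 (sole candidate).
D5 = 7 (sole candidate).
J5 = 9 (sole candidate).
C6 = 4 (sole candidate).
E6 = 2 (sole candidate).
G6 = 7 (sole candidate).
A1 = 3 (sole candidate).
C1 = 9 (sole candidate).
D3 = 5 (sole candidate).
D4 = 6 (sole candidate).
H4 = 2 (sole candidate).
C5 = 8 (sole candidate).
F5 = 4 (sole candidate).
D7 = 9 (sole candidate).
H8 = 9 (sole candidate).
D9 = 2 (sole candidate).
B4 = 1 (sole candidate).
G4 = 4 (sole candidate).
B3 = 8 (sole candidate).
B7 = 5 (sole candidate).
E7 = 8 (sole candidate).
F7 = 6 (sole candidate).
G7 = 3 (sole candidate).
B8 = 4 (sole candidate).
C8 = 6 (sole candidate).
J8 = 5 (sole candidate).
F9 = 5 (sole candidate).
H9 = 7 (sole candidate).
J9 = 6 (sole candidate).
B2 = 2 (sole candidate).
G2 = 6 (sole candidate).
H2 = 3 (sole candidate).
J2 = 7 (sole candidate).
C3 = 1 (sole candidate).
F3 = 7 (sole candidate).
G3 = 9 (sole candidate).
E4 = 5 (sole candidate).
F4 = 8 (sole candidate).
A7 = 7 (sole candidate).
A8 = 8 (sole candidate).
G8 = 2 (sole candidate).
A9 = 1 (sole candidate).
C9 = 3 (sole candidate).
E9 = 4 (sole candidate).
G9 = 8 (sole candidate).
A2 = 4 (sole candidate).
C2 = 5 (sole candidate).
F2 = 1: row 2 has {2,3,4,5,6,7,8,9}; col 6 has {2,3,4,5,6,7,8,9}; box has {2,3,4,5,6,7,8,9} → only 1 remains.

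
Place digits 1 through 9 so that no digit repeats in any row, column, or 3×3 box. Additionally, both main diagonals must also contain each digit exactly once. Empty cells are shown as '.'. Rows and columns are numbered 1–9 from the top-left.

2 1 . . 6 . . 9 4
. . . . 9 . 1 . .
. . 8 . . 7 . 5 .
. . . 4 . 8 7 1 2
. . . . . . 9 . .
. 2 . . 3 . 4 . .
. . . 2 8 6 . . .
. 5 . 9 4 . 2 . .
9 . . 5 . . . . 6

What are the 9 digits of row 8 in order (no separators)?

R3C9 = 3: row 3 has {5,7,8}; col 9 has {2,4,6}; box has {1,4,5,9} → only 3 remains.
R4C5 = 5: row 4 has {1,2,4,7,8}; col 5 has {3,4,6,8,9}; box has {3,4,8} → only 5 remains.
R1C7 = 8: row 1 has {1,2,4,6,9}; col 7 has {1,2,4,7,9}; box has {1,3,4,5,9} → only 8 remains.
R2C9 = 7: row 2 has {1,9}; col 9 has {2,3,4,6}; box has {1,3,4,5,8,9} → only 7 remains.
R3C4 = 1: row 3 has {3,5,7,8}; col 4 has {2,4,5,9}; box has {6,7,9} → only 1 remains.
R3C5 = 2: row 3 has {1,3,5,7,8}; col 5 has {3,4,5,6,8,9}; box has {1,6,7,9} → only 2 remains.
R3C7 = 6: row 3 has {1,2,3,5,7,8}; col 7 has {1,2,4,7,8,9}; box has {1,3,4,5,7,8,9}; anti-diagonal has {4,5,8,9} → only 6 remains.
R6C4 = 7: row 6 has {2,3,4}; col 4 has {1,2,4,5,9}; box has {3,4,5,8}; anti-diagonal has {4,5,6,8,9} → only 7 remains.
R9C7 = 3: row 9 has {5,6,9}; col 7 has {1,2,4,6,7,8,9}; box has {2,6} → only 3 remains.
R1C4 = 3: row 1 has {1,2,4,6,8,9}; col 4 has {1,2,4,5,7,9}; box has {1,2,6,7,9} → only 3 remains.
R1C6 = 5: row 1 has {1,2,3,4,6,8,9}; col 6 has {6,7,8}; box has {1,2,3,6,7,9} → only 5 remains.
R2C2 = 3: row 2 has {1,7,9}; col 2 has {1,2,5}; box has {1,2,8}; main diagonal has {2,4,6,8} → only 3 remains.
R2C4 = 8: row 2 has {1,3,7,9}; col 4 has {1,2,3,4,5,7,9}; box has {1,2,3,5,6,7,9} → only 8 remains.
R2C6 = 4: row 2 has {1,3,7,8,9}; col 6 has {5,6,7,8}; box has {1,2,3,5,6,7,8,9} → only 4 remains.
R2C8 = 2: row 2 has {1,3,4,7,8,9}; col 8 has {1,5,9}; box has {1,3,4,5,6,7,8,9}; anti-diagonal has {4,5,6,7,8,9} → only 2 remains.
R3C1 = 4: row 3 has {1,2,3,5,6,7,8}; col 1 has {2,9}; box has {1,2,3,8} → only 4 remains.
R3C2 = 9: row 3 has {1,2,3,4,5,6,7,8}; col 2 has {1,2,3,5}; box has {1,2,3,4,8} → only 9 remains.
R4C2 = 6: row 4 has {1,2,4,5,7,8}; col 2 has {1,2,3,5,9}; box has {2} → only 6 remains.
R5C4 = 6: row 5 has {9}; col 4 has {1,2,3,4,5,7,8,9}; box has {3,4,5,7,8} → only 6 remains.
R5C5 = 1: row 5 has {6,9}; col 5 has {2,3,4,5,6,8,9}; box has {3,4,5,6,7,8}; main diagonal has {2,3,4,6,8}; anti-diagonal has {2,4,5,6,7,8,9} → only 1 remains.
R5C6 = 2: row 5 has {1,6,9}; col 6 has {4,5,6,7,8}; box has {1,3,4,5,6,7,8} → only 2 remains.
R6C6 = 9: row 6 has {2,3,4,7}; col 6 has {2,4,5,6,7,8}; box has {1,2,3,4,5,6,7,8}; main diagonal has {1,2,3,4,6,8} → only 9 remains.
R7C3 = 3: row 7 has {2,6,8}; col 3 has {8}; box has {5,9}; anti-diagonal has {1,2,4,5,6,7,8,9} → only 3 remains.
R7C7 = 5: row 7 has {2,3,6,8}; col 7 has {1,2,3,4,6,7,8,9}; box has {2,3,6}; main diagonal has {1,2,3,4,6,8,9} → only 5 remains.
R8C8 = 7: row 8 has {2,4,5,9}; col 8 has {1,2,5,9}; box has {2,3,5,6}; main diagonal has {1,2,3,4,5,6,8,9} → only 7 remains.
R9C5 = 7: row 9 has {3,5,6,9}; col 5 has {1,2,3,4,5,6,8,9}; box has {2,4,5,6,8,9} → only 7 remains.
R9C6 = 1: row 9 has {3,5,6,7,9}; col 6 has {2,4,5,6,7,8,9}; box has {2,4,5,6,7,8,9} → only 1 remains.
R1C3 = 7: row 1 has {1,2,3,4,5,6,8,9}; col 3 has {3,8}; box has {1,2,3,4,8,9} → only 7 remains.
R4C1 = 3: row 4 has {1,2,4,5,6,7,8}; col 1 has {2,4,9}; box has {2,6} → only 3 remains.
R4C3 = 9: row 4 has {1,2,3,4,5,6,7,8}; col 3 has {3,7,8}; box has {2,3,6} → only 9 remains.
R7C8 = 4: row 7 has {2,3,5,6,8}; col 8 has {1,2,5,7,9}; box has {2,3,5,6,7} → only 4 remains.
R8C6 = 3: row 8 has {2,4,5,7,9}; col 6 has {1,2,4,5,6,7,8,9}; box has {1,2,4,5,6,7,8,9} → only 3 remains.
R9C8 = 8: row 9 has {1,3,5,6,7,9}; col 8 has {1,2,4,5,7,9}; box has {2,3,4,5,6,7} → only 8 remains.
R5C8 = 3: row 5 has {1,2,6,9}; col 8 has {1,2,4,5,7,8,9}; box has {1,2,4,7,9} → only 3 remains.
R6C8 = 6: row 6 has {2,3,4,7,9}; col 8 has {1,2,3,4,5,7,8,9}; box has {1,2,3,4,7,9} → only 6 remains.
R7C2 = 7: row 7 has {2,3,4,5,6,8}; col 2 has {1,2,3,5,6,9}; box has {3,5,9} → only 7 remains.
R8C9 = 1: row 8 has {2,3,4,5,7,9}; col 9 has {2,3,4,6,7}; box has {2,3,4,5,6,7,8} → only 1 remains.
R9C2 = 4: row 9 has {1,3,5,6,7,8,9}; col 2 has {1,2,3,5,6,7,9}; box has {3,5,7,9} → only 4 remains.
R9C3 = 2: row 9 has {1,3,4,5,6,7,8,9}; col 3 has {3,7,8,9}; box has {3,4,5,7,9} → only 2 remains.
R5C2 = 8: row 5 has {1,2,3,6,9}; col 2 has {1,2,3,4,5,6,7,9}; box has {2,3,6,9} → only 8 remains.
R5C9 = 5: row 5 has {1,2,3,6,8,9}; col 9 has {1,2,3,4,6,7}; box has {1,2,3,4,6,7,9} → only 5 remains.
R6C9 = 8: row 6 has {2,3,4,6,7,9}; col 9 has {1,2,3,4,5,6,7}; box has {1,2,3,4,5,6,7,9} → only 8 remains.
R7C1 = 1: row 7 has {2,3,4,5,6,7,8}; col 1 has {2,3,4,9}; box has {2,3,4,5,7,9} → only 1 remains.
R7C9 = 9: row 7 has {1,2,3,4,5,6,7,8}; col 9 has {1,2,3,4,5,6,7,8}; box has {1,2,3,4,5,6,7,8} → only 9 remains.
R8C3 = 6: row 8 has {1,2,3,4,5,7,9}; col 3 has {2,3,7,8,9}; box has {1,2,3,4,5,7,9} → only 6 remains.
R2C3 = 5: row 2 has {1,2,3,4,7,8,9}; col 3 has {2,3,6,7,8,9}; box has {1,2,3,4,7,8,9} → only 5 remains.
R5C1 = 7: row 5 has {1,2,3,5,6,8,9}; col 1 has {1,2,3,4,9}; box has {2,3,6,8,9} → only 7 remains.
R5C3 = 4: row 5 has {1,2,3,5,6,7,8,9}; col 3 has {2,3,5,6,7,8,9}; box has {2,3,6,7,8,9} → only 4 remains.
R6C1 = 5: row 6 has {2,3,4,6,7,8,9}; col 1 has {1,2,3,4,7,9}; box has {2,3,4,6,7,8,9} → only 5 remains.
R6C3 = 1: row 6 has {2,3,4,5,6,7,8,9}; col 3 has {2,3,4,5,6,7,8,9}; box has {2,3,4,5,6,7,8,9} → only 1 remains.
R8C1 = 8: row 8 has {1,2,3,4,5,6,7,9}; col 1 has {1,2,3,4,5,7,9}; box has {1,2,3,4,5,6,7,9} → only 8 remains.

856943271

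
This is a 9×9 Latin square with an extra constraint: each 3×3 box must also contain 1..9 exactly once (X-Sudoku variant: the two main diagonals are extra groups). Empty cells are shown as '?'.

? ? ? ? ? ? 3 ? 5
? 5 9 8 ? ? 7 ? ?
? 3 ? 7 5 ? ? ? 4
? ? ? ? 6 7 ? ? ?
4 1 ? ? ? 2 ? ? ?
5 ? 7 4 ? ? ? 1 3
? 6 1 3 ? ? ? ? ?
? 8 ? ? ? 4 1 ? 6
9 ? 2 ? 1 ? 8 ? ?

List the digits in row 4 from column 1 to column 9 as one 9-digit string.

893167542

row 5, column 5 = 3: row 5 has {1,2,4}; col 5 has {1,5,6}; box has {2,4,6,7}; main diagonal has {5}; anti-diagonal has {1,4,5,7,8,9} → only 3 remains.
row 7, column 1 = 7: row 7 has {1,3,6}; col 1 has {4,5,9}; box has {1,2,6,8,9} → only 7 remains.
row 8, column 1 = 3: row 8 has {1,4,6,8}; col 1 has {4,5,7,9}; box has {1,2,6,7,8,9} → only 3 remains.
row 8, column 3 = 5: row 8 has {1,3,4,6,8}; col 3 has {1,2,7,9}; box has {1,2,3,6,7,8,9} → only 5 remains.
row 9, column 2 = 4: row 9 has {1,2,8,9}; col 2 has {1,3,5,6,8}; box has {1,2,3,5,6,7,8,9} → only 4 remains.
row 9, column 9 = 7: row 9 has {1,2,4,8,9}; col 9 has {3,4,5,6}; box has {1,6,8}; main diagonal has {3,5} → only 7 remains.
row 1, column 2 = 7: in row 1, 7 can only go here (every other open cell in that row sees a 7).
row 2, column 6 = 3: in row 2, 3 can only go here (every other open cell in that row sees a 3).
row 2, column 5 = 4: in row 2, 4 can only go here (every other open cell in that row sees a 4).
row 1, column 3 = 4: in row 1, 4 can only go here (every other open cell in that row sees a 4).
row 4, column 4 = 1: in row 4, 1 can only go here (every other open cell in that row sees a 1).
row 4, column 3 = 3: in row 4, 3 can only go here (every other open cell in that row sees a 3).
row 1, column 6 = 1: in row 1, 1 can only go here (every other open cell in that row sees a 1).
row 3, column 1 = 1: in row 3, 1 can only go here (every other open cell in that row sees a 1).
row 2, column 9 = 1: in row 2, 1 can only go here (every other open cell in that row sees a 1).
row 5, column 8 = 7: in row 5, 7 can only go here (every other open cell in that row sees a 7).
row 6, column 7 = 6: in row 6, 6 can only go here (every other open cell in that row sees a 6).
row 3, column 7 = 2: row 3 has {1,3,4,5,7}; col 7 has {1,3,6,7,8}; box has {1,3,4,5,7}; anti-diagonal has {1,3,4,5,7,8,9} → only 2 remains.
row 2, column 8 = 6: row 2 has {1,3,4,5,7,8,9}; col 8 has {1,7}; box has {1,2,3,4,5,7}; anti-diagonal has {1,2,3,4,5,7,8,9} → only 6 remains.
row 2, column 1 = 2: row 2 has {1,3,4,5,6,7,8,9}; col 1 has {1,3,4,5,7,9}; box has {1,3,4,5,7,9} → only 2 remains.
row 4, column 1 = 8: row 4 has {1,3,6,7}; col 1 has {1,2,3,4,5,7,9}; box has {1,3,4,5,7} → only 8 remains.
row 5, column 3 = 6: row 5 has {1,2,3,4,7}; col 3 has {1,2,3,4,5,7,9}; box has {1,3,4,5,7,8} → only 6 remains.
row 1, column 1 = 6: row 1 has {1,3,4,5,7}; col 1 has {1,2,3,4,5,7,8,9}; box has {1,2,3,4,5,7,9}; main diagonal has {1,3,5,7} → only 6 remains.
row 3, column 3 = 8: row 3 has {1,2,3,4,5,7}; col 3 has {1,2,3,4,5,6,7,9}; box has {1,2,3,4,5,6,7,9}; main diagonal has {1,3,5,6,7} → only 8 remains.
row 3, column 8 = 9: row 3 has {1,2,3,4,5,7,8}; col 8 has {1,6,7}; box has {1,2,3,4,5,6,7} → only 9 remains.
row 6, column 6 = 9: row 6 has {1,3,4,5,6,7}; col 6 has {1,2,3,4,7}; box has {1,2,3,4,6,7}; main diagonal has {1,3,5,6,7,8} → only 9 remains.
row 7, column 7 = 4: row 7 has {1,3,6,7}; col 7 has {1,2,3,6,7,8}; box has {1,6,7,8}; main diagonal has {1,3,5,6,7,8,9} → only 4 remains.
row 8, column 8 = 2: row 8 has {1,3,4,5,6,8}; col 8 has {1,6,7,9}; box has {1,4,6,7,8}; main diagonal has {1,3,4,5,6,7,8,9} → only 2 remains.
row 1, column 8 = 8: row 1 has {1,3,4,5,6,7}; col 8 has {1,2,6,7,9}; box has {1,2,3,4,5,6,7,9} → only 8 remains.
row 3, column 6 = 6: row 3 has {1,2,3,4,5,7,8,9}; col 6 has {1,2,3,4,7,9}; box has {1,3,4,5,7,8} → only 6 remains.
row 5, column 4 = 5: row 5 has {1,2,3,4,6,7}; col 4 has {1,3,4,7,8}; box has {1,2,3,4,6,7,9} → only 5 remains.
row 5, column 7 = 9: row 5 has {1,2,3,4,5,6,7}; col 7 has {1,2,3,4,6,7,8}; box has {1,3,6,7} → only 9 remains.
row 5, column 9 = 8: row 5 has {1,2,3,4,5,6,7,9}; col 9 has {1,3,4,5,6,7}; box has {1,3,6,7,9} → only 8 remains.
row 6, column 2 = 2: row 6 has {1,3,4,5,6,7,9}; col 2 has {1,3,4,5,6,7,8}; box has {1,3,4,5,6,7,8} → only 2 remains.
row 6, column 5 = 8: row 6 has {1,2,3,4,5,6,7,9}; col 5 has {1,3,4,5,6}; box has {1,2,3,4,5,6,7,9} → only 8 remains.
row 7, column 8 = 5: row 7 has {1,3,4,6,7}; col 8 has {1,2,6,7,8,9}; box has {1,2,4,6,7,8} → only 5 remains.
row 7, column 9 = 9: row 7 has {1,3,4,5,6,7}; col 9 has {1,3,4,5,6,7,8}; box has {1,2,4,5,6,7,8} → only 9 remains.
row 8, column 4 = 9: row 8 has {1,2,3,4,5,6,8}; col 4 has {1,3,4,5,7,8}; box has {1,3,4} → only 9 remains.
row 8, column 5 = 7: row 8 has {1,2,3,4,5,6,8,9}; col 5 has {1,3,4,5,6,8}; box has {1,3,4,9} → only 7 remains.
row 9, column 4 = 6: row 9 has {1,2,4,7,8,9}; col 4 has {1,3,4,5,7,8,9}; box has {1,3,4,7,9} → only 6 remains.
row 9, column 6 = 5: row 9 has {1,2,4,6,7,8,9}; col 6 has {1,2,3,4,6,7,9}; box has {1,3,4,6,7,9} → only 5 remains.
row 9, column 8 = 3: row 9 has {1,2,4,5,6,7,8,9}; col 8 has {1,2,5,6,7,8,9}; box has {1,2,4,5,6,7,8,9} → only 3 remains.
row 1, column 4 = 2: row 1 has {1,3,4,5,6,7,8}; col 4 has {1,3,4,5,6,7,8,9}; box has {1,3,4,5,6,7,8} → only 2 remains.
row 1, column 5 = 9: row 1 has {1,2,3,4,5,6,7,8}; col 5 has {1,3,4,5,6,7,8}; box has {1,2,3,4,5,6,7,8} → only 9 remains.
row 4, column 2 = 9: row 4 has {1,3,6,7,8}; col 2 has {1,2,3,4,5,6,7,8}; box has {1,2,3,4,5,6,7,8} → only 9 remains.
row 4, column 7 = 5: row 4 has {1,3,6,7,8,9}; col 7 has {1,2,3,4,6,7,8,9}; box has {1,3,6,7,8,9} → only 5 remains.
row 4, column 8 = 4: row 4 has {1,3,5,6,7,8,9}; col 8 has {1,2,3,5,6,7,8,9}; box has {1,3,5,6,7,8,9} → only 4 remains.
row 4, column 9 = 2: row 4 has {1,3,4,5,6,7,8,9}; col 9 has {1,3,4,5,6,7,8,9}; box has {1,3,4,5,6,7,8,9} → only 2 remains.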